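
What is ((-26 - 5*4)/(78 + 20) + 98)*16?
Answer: 76464/49 ≈ 1560.5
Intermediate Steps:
((-26 - 5*4)/(78 + 20) + 98)*16 = ((-26 - 20)/98 + 98)*16 = (-46*1/98 + 98)*16 = (-23/49 + 98)*16 = (4779/49)*16 = 76464/49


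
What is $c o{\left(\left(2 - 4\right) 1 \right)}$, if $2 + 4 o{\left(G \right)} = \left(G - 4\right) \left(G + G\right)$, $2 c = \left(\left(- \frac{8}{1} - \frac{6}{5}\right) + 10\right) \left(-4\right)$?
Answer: $- \frac{44}{5} \approx -8.8$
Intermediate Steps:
$c = - \frac{8}{5}$ ($c = \frac{\left(\left(- \frac{8}{1} - \frac{6}{5}\right) + 10\right) \left(-4\right)}{2} = \frac{\left(\left(\left(-8\right) 1 - \frac{6}{5}\right) + 10\right) \left(-4\right)}{2} = \frac{\left(\left(-8 - \frac{6}{5}\right) + 10\right) \left(-4\right)}{2} = \frac{\left(- \frac{46}{5} + 10\right) \left(-4\right)}{2} = \frac{\frac{4}{5} \left(-4\right)}{2} = \frac{1}{2} \left(- \frac{16}{5}\right) = - \frac{8}{5} \approx -1.6$)
$o{\left(G \right)} = - \frac{1}{2} + \frac{G \left(-4 + G\right)}{2}$ ($o{\left(G \right)} = - \frac{1}{2} + \frac{\left(G - 4\right) \left(G + G\right)}{4} = - \frac{1}{2} + \frac{\left(-4 + G\right) 2 G}{4} = - \frac{1}{2} + \frac{2 G \left(-4 + G\right)}{4} = - \frac{1}{2} + \frac{G \left(-4 + G\right)}{2}$)
$c o{\left(\left(2 - 4\right) 1 \right)} = - \frac{8 \left(- \frac{1}{2} + \frac{\left(\left(2 - 4\right) 1\right)^{2}}{2} - 2 \left(2 - 4\right) 1\right)}{5} = - \frac{8 \left(- \frac{1}{2} + \frac{\left(\left(-2\right) 1\right)^{2}}{2} - 2 \left(\left(-2\right) 1\right)\right)}{5} = - \frac{8 \left(- \frac{1}{2} + \frac{\left(-2\right)^{2}}{2} - -4\right)}{5} = - \frac{8 \left(- \frac{1}{2} + \frac{1}{2} \cdot 4 + 4\right)}{5} = - \frac{8 \left(- \frac{1}{2} + 2 + 4\right)}{5} = \left(- \frac{8}{5}\right) \frac{11}{2} = - \frac{44}{5}$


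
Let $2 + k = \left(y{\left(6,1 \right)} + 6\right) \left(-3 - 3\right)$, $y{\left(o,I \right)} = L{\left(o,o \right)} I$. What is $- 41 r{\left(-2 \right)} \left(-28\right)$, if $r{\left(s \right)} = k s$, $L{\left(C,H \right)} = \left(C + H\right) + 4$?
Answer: $307664$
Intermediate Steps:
$L{\left(C,H \right)} = 4 + C + H$
$y{\left(o,I \right)} = I \left(4 + 2 o\right)$ ($y{\left(o,I \right)} = \left(4 + o + o\right) I = \left(4 + 2 o\right) I = I \left(4 + 2 o\right)$)
$k = -134$ ($k = -2 + \left(2 \cdot 1 \left(2 + 6\right) + 6\right) \left(-3 - 3\right) = -2 + \left(2 \cdot 1 \cdot 8 + 6\right) \left(-6\right) = -2 + \left(16 + 6\right) \left(-6\right) = -2 + 22 \left(-6\right) = -2 - 132 = -134$)
$r{\left(s \right)} = - 134 s$
$- 41 r{\left(-2 \right)} \left(-28\right) = - 41 \left(\left(-134\right) \left(-2\right)\right) \left(-28\right) = \left(-41\right) 268 \left(-28\right) = \left(-10988\right) \left(-28\right) = 307664$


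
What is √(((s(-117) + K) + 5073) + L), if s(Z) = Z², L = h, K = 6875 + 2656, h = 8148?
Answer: 3*√4049 ≈ 190.90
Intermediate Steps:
K = 9531
L = 8148
√(((s(-117) + K) + 5073) + L) = √((((-117)² + 9531) + 5073) + 8148) = √(((13689 + 9531) + 5073) + 8148) = √((23220 + 5073) + 8148) = √(28293 + 8148) = √36441 = 3*√4049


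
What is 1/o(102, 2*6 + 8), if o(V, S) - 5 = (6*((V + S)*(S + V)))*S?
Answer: 1/1786085 ≈ 5.5988e-7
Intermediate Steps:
o(V, S) = 5 + 6*S*(S + V)² (o(V, S) = 5 + (6*((V + S)*(S + V)))*S = 5 + (6*((S + V)*(S + V)))*S = 5 + (6*(S + V)²)*S = 5 + 6*S*(S + V)²)
1/o(102, 2*6 + 8) = 1/(5 + 6*(2*6 + 8)*((2*6 + 8) + 102)²) = 1/(5 + 6*(12 + 8)*((12 + 8) + 102)²) = 1/(5 + 6*20*(20 + 102)²) = 1/(5 + 6*20*122²) = 1/(5 + 6*20*14884) = 1/(5 + 1786080) = 1/1786085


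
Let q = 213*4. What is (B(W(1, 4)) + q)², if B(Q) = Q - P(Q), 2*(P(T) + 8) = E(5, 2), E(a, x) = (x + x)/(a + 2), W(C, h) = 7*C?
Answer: 36808489/49 ≈ 7.5119e+5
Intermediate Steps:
q = 852
E(a, x) = 2*x/(2 + a) (E(a, x) = (2*x)/(2 + a) = 2*x/(2 + a))
P(T) = -54/7 (P(T) = -8 + (2*2/(2 + 5))/2 = -8 + (2*2/7)/2 = -8 + (2*2*(⅐))/2 = -8 + (½)*(4/7) = -8 + 2/7 = -54/7)
B(Q) = 54/7 + Q (B(Q) = Q - 1*(-54/7) = Q + 54/7 = 54/7 + Q)
(B(W(1, 4)) + q)² = ((54/7 + 7*1) + 852)² = ((54/7 + 7) + 852)² = (103/7 + 852)² = (6067/7)² = 36808489/49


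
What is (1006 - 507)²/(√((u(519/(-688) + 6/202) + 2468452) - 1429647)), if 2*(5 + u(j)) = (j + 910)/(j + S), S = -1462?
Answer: 249001*√1717103931639673729890/42234192669975 ≈ 244.31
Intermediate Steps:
u(j) = -5 + (910 + j)/(2*(-1462 + j)) (u(j) = -5 + ((j + 910)/(j - 1462))/2 = -5 + ((910 + j)/(-1462 + j))/2 = -5 + (910 + j)/(2*(-1462 + j)))
(1006 - 507)²/(√((u(519/(-688) + 6/202) + 2468452) - 1429647)) = (1006 - 507)²/(√(((15530 - 9*(519/(-688) + 6/202))/(2*(-1462 + (519/(-688) + 6/202))) + 2468452) - 1429647)) = 499²/(√(((15530 - 9*(519*(-1/688) + 6*(1/202)))/(2*(-1462 + (519*(-1/688) + 6*(1/202)))) + 2468452) - 1429647)) = 249001/(√(((15530 - 9*(-519/688 + 3/101))/(2*(-1462 + (-519/688 + 3/101))) + 2468452) - 1429647)) = 249001/(√(((15530 - 9*(-50355/69488))/(2*(-1462 - 50355/69488)) + 2468452) - 1429647)) = 249001/(√(((15530 + 453195/69488)/(2*(-101641811/69488)) + 2468452) - 1429647)) = 249001/(√(((½)*(-69488/101641811)*(1079601835/69488) + 2468452) - 1429647)) = 249001/(√((-1079601835/203283622 + 2468452) - 1429647)) = 249001/(√(501794783691309/203283622 - 1429647)) = 249001/(√(211170963349875/203283622)) = 249001/((5*√1717103931639673729890/203283622)) = 249001*(√1717103931639673729890/42234192669975) = 249001*√1717103931639673729890/42234192669975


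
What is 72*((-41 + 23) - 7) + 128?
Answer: -1672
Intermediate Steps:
72*((-41 + 23) - 7) + 128 = 72*(-18 - 7) + 128 = 72*(-25) + 128 = -1800 + 128 = -1672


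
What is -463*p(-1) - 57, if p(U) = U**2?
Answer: -520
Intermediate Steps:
-463*p(-1) - 57 = -463*(-1)**2 - 57 = -463*1 - 57 = -463 - 57 = -520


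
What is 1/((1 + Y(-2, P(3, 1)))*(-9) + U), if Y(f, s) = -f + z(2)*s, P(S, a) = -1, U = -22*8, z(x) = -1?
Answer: -1/212 ≈ -0.0047170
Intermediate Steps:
U = -176
Y(f, s) = -f - s
1/((1 + Y(-2, P(3, 1)))*(-9) + U) = 1/((1 + (-1*(-2) - 1*(-1)))*(-9) - 176) = 1/((1 + (2 + 1))*(-9) - 176) = 1/((1 + 3)*(-9) - 176) = 1/(4*(-9) - 176) = 1/(-36 - 176) = 1/(-212) = -1/212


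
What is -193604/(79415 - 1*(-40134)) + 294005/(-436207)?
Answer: -119599423773/52148110643 ≈ -2.2935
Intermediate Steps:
-193604/(79415 - 1*(-40134)) + 294005/(-436207) = -193604/(79415 + 40134) + 294005*(-1/436207) = -193604/119549 - 294005/436207 = -119599423773/52148110643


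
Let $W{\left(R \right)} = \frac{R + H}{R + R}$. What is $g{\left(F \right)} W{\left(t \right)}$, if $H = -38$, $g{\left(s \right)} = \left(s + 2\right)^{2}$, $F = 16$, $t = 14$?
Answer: $- \frac{1944}{7} \approx -277.71$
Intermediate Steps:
$g{\left(s \right)} = \left(2 + s\right)^{2}$
$W{\left(R \right)} = \frac{-38 + R}{2 R}$ ($W{\left(R \right)} = \frac{R - 38}{R + R} = \frac{-38 + R}{2 R}$)
$g{\left(F \right)} W{\left(t \right)} = \left(2 + 16\right)^{2} \frac{-38 + 14}{2 \cdot 14} = 18^{2} \cdot \frac{1}{2} \cdot \frac{1}{14} \left(-24\right) = 324 \left(- \frac{6}{7}\right) = - \frac{1944}{7}$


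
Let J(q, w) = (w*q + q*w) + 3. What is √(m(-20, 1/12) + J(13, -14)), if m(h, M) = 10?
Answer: 3*I*√39 ≈ 18.735*I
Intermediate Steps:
J(q, w) = 3 + 2*q*w (J(q, w) = (q*w + q*w) + 3 = 2*q*w + 3 = 3 + 2*q*w)
√(m(-20, 1/12) + J(13, -14)) = √(10 + (3 + 2*13*(-14))) = √(10 + (3 - 364)) = √(10 - 361) = √(-351) = 3*I*√39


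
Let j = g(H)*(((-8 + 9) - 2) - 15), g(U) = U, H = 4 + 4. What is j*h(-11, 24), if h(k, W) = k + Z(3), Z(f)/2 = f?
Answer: 640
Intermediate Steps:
Z(f) = 2*f
H = 8
h(k, W) = 6 + k (h(k, W) = k + 2*3 = k + 6 = 6 + k)
j = -128 (j = 8*(((-8 + 9) - 2) - 15) = 8*((1 - 2) - 15) = 8*(-1 - 15) = 8*(-16) = -128)
j*h(-11, 24) = -128*(6 - 11) = -128*(-5) = 640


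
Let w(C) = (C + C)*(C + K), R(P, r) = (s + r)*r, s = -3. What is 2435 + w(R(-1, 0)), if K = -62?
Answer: 2435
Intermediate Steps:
R(P, r) = r*(-3 + r) (R(P, r) = (-3 + r)*r = r*(-3 + r))
w(C) = 2*C*(-62 + C) (w(C) = (C + C)*(C - 62) = (2*C)*(-62 + C) = 2*C*(-62 + C))
2435 + w(R(-1, 0)) = 2435 + 2*(0*(-3 + 0))*(-62 + 0*(-3 + 0)) = 2435 + 2*(0*(-3))*(-62 + 0*(-3)) = 2435 + 2*0*(-62 + 0) = 2435 + 2*0*(-62) = 2435 + 0 = 2435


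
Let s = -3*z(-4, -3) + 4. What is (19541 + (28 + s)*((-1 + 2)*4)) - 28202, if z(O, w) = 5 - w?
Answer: -8629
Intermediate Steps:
s = -20 (s = -3*(5 - 1*(-3)) + 4 = -3*(5 + 3) + 4 = -3*8 + 4 = -24 + 4 = -20)
(19541 + (28 + s)*((-1 + 2)*4)) - 28202 = (19541 + (28 - 20)*((-1 + 2)*4)) - 28202 = (19541 + 8*(1*4)) - 28202 = (19541 + 8*4) - 28202 = (19541 + 32) - 28202 = 19573 - 28202 = -8629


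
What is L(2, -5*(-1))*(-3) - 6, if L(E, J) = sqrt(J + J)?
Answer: -6 - 3*sqrt(10) ≈ -15.487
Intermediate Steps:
L(E, J) = sqrt(2)*sqrt(J) (L(E, J) = sqrt(2*J) = sqrt(2)*sqrt(J))
L(2, -5*(-1))*(-3) - 6 = (sqrt(2)*sqrt(-5*(-1)))*(-3) - 6 = (sqrt(2)*sqrt(5))*(-3) - 6 = sqrt(10)*(-3) - 6 = -3*sqrt(10) - 6 = -6 - 3*sqrt(10)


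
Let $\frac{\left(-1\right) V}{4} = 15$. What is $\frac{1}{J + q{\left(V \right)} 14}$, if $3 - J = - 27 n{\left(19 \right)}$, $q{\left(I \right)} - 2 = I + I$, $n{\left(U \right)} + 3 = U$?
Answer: $- \frac{1}{1217} \approx -0.00082169$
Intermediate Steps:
$V = -60$ ($V = \left(-4\right) 15 = -60$)
$n{\left(U \right)} = -3 + U$
$q{\left(I \right)} = 2 + 2 I$ ($q{\left(I \right)} = 2 + \left(I + I\right) = 2 + 2 I$)
$J = 435$ ($J = 3 - - 27 \left(-3 + 19\right) = 3 - \left(-27\right) 16 = 3 - -432 = 3 + 432 = 435$)
$\frac{1}{J + q{\left(V \right)} 14} = \frac{1}{435 + \left(2 + 2 \left(-60\right)\right) 14} = \frac{1}{435 + \left(2 - 120\right) 14} = \frac{1}{435 - 1652} = \frac{1}{-1217} = - \frac{1}{1217}$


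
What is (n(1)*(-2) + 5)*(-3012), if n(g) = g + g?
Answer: -3012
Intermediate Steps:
n(g) = 2*g
(n(1)*(-2) + 5)*(-3012) = ((2*1)*(-2) + 5)*(-3012) = (2*(-2) + 5)*(-3012) = (-4 + 5)*(-3012) = 1*(-3012) = -3012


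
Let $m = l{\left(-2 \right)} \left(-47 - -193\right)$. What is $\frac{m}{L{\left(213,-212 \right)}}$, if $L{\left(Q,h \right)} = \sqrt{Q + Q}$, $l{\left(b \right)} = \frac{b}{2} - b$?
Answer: $\frac{73 \sqrt{426}}{213} \approx 7.0737$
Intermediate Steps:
$l{\left(b \right)} = - \frac{b}{2}$ ($l{\left(b \right)} = b \frac{1}{2} - b = \frac{b}{2} - b = - \frac{b}{2}$)
$L{\left(Q,h \right)} = \sqrt{2} \sqrt{Q}$ ($L{\left(Q,h \right)} = \sqrt{2 Q} = \sqrt{2} \sqrt{Q}$)
$m = 146$ ($m = \left(- \frac{1}{2}\right) \left(-2\right) \left(-47 - -193\right) = 1 \left(-47 + 193\right) = 1 \cdot 146 = 146$)
$\frac{m}{L{\left(213,-212 \right)}} = \frac{146}{\sqrt{2} \sqrt{213}} = \frac{146}{\sqrt{426}} = 146 \frac{\sqrt{426}}{426} = \frac{73 \sqrt{426}}{213}$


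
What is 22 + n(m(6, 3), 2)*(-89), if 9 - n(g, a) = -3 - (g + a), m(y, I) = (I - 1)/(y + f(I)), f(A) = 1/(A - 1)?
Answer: -16268/13 ≈ -1251.4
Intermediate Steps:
f(A) = 1/(-1 + A)
m(y, I) = (-1 + I)/(y + 1/(-1 + I)) (m(y, I) = (I - 1)/(y + 1/(-1 + I)) = (-1 + I)/(y + 1/(-1 + I)))
n(g, a) = 12 + a + g (n(g, a) = 9 - (-3 - (g + a)) = 9 - (-3 - (a + g)) = 9 - (-3 + (-a - g)) = 9 - (-3 - a - g) = 9 + (3 + a + g) = 12 + a + g)
22 + n(m(6, 3), 2)*(-89) = 22 + (12 + 2 + (-1 + 3)²/(1 + 6*(-1 + 3)))*(-89) = 22 + (12 + 2 + 2²/(1 + 6*2))*(-89) = 22 + (12 + 2 + 4/(1 + 12))*(-89) = 22 + (12 + 2 + 4/13)*(-89) = 22 + (186/13)*(-89) = 22 - 16554/13 = -16268/13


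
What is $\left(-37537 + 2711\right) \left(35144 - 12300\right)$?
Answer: $-795565144$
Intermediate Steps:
$\left(-37537 + 2711\right) \left(35144 - 12300\right) = \left(-34826\right) 22844 = -795565144$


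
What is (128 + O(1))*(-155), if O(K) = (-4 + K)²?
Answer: -21235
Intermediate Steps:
(128 + O(1))*(-155) = (128 + (-4 + 1)²)*(-155) = (128 + (-3)²)*(-155) = (128 + 9)*(-155) = 137*(-155) = -21235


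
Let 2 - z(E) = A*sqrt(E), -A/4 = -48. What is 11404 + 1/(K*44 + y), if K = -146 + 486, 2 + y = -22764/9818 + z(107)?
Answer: 30200687662126067313/2648253900552338 + 1156717488*sqrt(107)/1324126950276169 ≈ 11404.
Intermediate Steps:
A = 192 (A = -4*(-48) = 192)
z(E) = 2 - 192*sqrt(E)
y = -11382/4909 - 192*sqrt(107) (y = -2 + (-22764/9818 + (2 - 192*sqrt(107))) = -2 + (-22764*1/9818 + (2 - 192*sqrt(107))) = -2 + (-11382/4909 + (2 - 192*sqrt(107))) = -2 + (-1564/4909 - 192*sqrt(107)) = -11382/4909 - 192*sqrt(107) ≈ -1988.4)
K = 340
11404 + 1/(K*44 + y) = 11404 + 1/(340*44 + (-11382/4909 - 192*sqrt(107))) = 11404 + 1/(14960 + (-11382/4909 - 192*sqrt(107))) = 11404 + 1/(73427258/4909 - 192*sqrt(107))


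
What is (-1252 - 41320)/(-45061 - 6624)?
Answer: 42572/51685 ≈ 0.82368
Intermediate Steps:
(-1252 - 41320)/(-45061 - 6624) = -42572/(-51685) = -42572*(-1/51685) = 42572/51685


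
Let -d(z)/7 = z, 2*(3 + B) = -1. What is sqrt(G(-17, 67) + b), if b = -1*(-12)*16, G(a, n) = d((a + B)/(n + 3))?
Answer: sqrt(19405)/10 ≈ 13.930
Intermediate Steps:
B = -7/2 (B = -3 + (1/2)*(-1) = -3 - 1/2 = -7/2 ≈ -3.5000)
d(z) = -7*z
G(a, n) = -7*(-7/2 + a)/(3 + n) (G(a, n) = -7*(a - 7/2)/(n + 3) = -7*(-7/2 + a)/(3 + n))
b = 192 (b = 12*16 = 192)
sqrt(G(-17, 67) + b) = sqrt(7*(7 - 2*(-17))/(2*(3 + 67)) + 192) = sqrt((7/2)*(7 + 34)/70 + 192) = sqrt((7/2)*(1/70)*41 + 192) = sqrt(41/20 + 192) = sqrt(3881/20) = sqrt(19405)/10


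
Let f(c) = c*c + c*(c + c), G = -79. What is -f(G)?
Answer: -18723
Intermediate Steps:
f(c) = 3*c² (f(c) = c² + c*(2*c) = c² + 2*c² = 3*c²)
-f(G) = -3*(-79)² = -3*6241 = -1*18723 = -18723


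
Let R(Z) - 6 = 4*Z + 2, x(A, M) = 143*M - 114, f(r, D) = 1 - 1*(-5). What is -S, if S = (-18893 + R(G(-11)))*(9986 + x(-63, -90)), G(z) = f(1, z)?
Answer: -56545278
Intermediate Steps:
f(r, D) = 6 (f(r, D) = 1 + 5 = 6)
x(A, M) = -114 + 143*M
G(z) = 6
R(Z) = 8 + 4*Z (R(Z) = 6 + (4*Z + 2) = 6 + (2 + 4*Z) = 8 + 4*Z)
S = 56545278 (S = (-18893 + (8 + 4*6))*(9986 + (-114 + 143*(-90))) = (-18893 + (8 + 24))*(9986 + (-114 - 12870)) = (-18893 + 32)*(9986 - 12984) = -18861*(-2998) = 56545278)
-S = -1*56545278 = -56545278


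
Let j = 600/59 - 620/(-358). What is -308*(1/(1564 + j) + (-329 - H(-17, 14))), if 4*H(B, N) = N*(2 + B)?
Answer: 708677959220/8321547 ≈ 85162.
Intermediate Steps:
j = 125690/10561 (j = 600*(1/59) - 620*(-1/358) = 600/59 + 310/179 = 125690/10561 ≈ 11.901)
H(B, N) = N*(2 + B)/4 (H(B, N) = (N*(2 + B))/4 = N*(2 + B)/4)
-308*(1/(1564 + j) + (-329 - H(-17, 14))) = -308*(1/(1564 + 125690/10561) + (-329 - 14*(2 - 17)/4)) = -308*(1/(16643094/10561) + (-329 - 14*(-15)/4)) = -308*(10561/16643094 + (-329 - 1*(-105/2))) = -308*(10561/16643094 + (-329 + 105/2)) = -308*(10561/16643094 - 553/2) = -308*(-2300902465/8321547) = 708677959220/8321547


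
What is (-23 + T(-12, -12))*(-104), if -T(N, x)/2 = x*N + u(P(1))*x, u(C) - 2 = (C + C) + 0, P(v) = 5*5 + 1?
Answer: -102440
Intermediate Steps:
P(v) = 26 (P(v) = 25 + 1 = 26)
u(C) = 2 + 2*C (u(C) = 2 + ((C + C) + 0) = 2 + (2*C + 0) = 2 + 2*C)
T(N, x) = -108*x - 2*N*x (T(N, x) = -2*(x*N + (2 + 2*26)*x) = -2*(N*x + (2 + 52)*x) = -2*(N*x + 54*x) = -2*(54*x + N*x) = -108*x - 2*N*x)
(-23 + T(-12, -12))*(-104) = (-23 - 2*(-12)*(54 - 12))*(-104) = (-23 - 2*(-12)*42)*(-104) = (-23 + 1008)*(-104) = 985*(-104) = -102440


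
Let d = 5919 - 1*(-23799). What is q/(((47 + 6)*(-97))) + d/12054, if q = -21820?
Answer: 69299753/10328269 ≈ 6.7097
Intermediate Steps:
d = 29718 (d = 5919 + 23799 = 29718)
q/(((47 + 6)*(-97))) + d/12054 = -21820*(-1/(97*(47 + 6))) + 29718/12054 = -21820/(53*(-97)) + 29718*(1/12054) = -21820/(-5141) + 4953/2009 = -21820*(-1/5141) + 4953/2009 = 21820/5141 + 4953/2009 = 69299753/10328269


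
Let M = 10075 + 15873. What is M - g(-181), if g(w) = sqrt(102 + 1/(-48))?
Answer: 25948 - sqrt(14685)/12 ≈ 25938.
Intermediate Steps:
M = 25948
g(w) = sqrt(14685)/12 (g(w) = sqrt(102 - 1/48) = sqrt(4895/48) = sqrt(14685)/12)
M - g(-181) = 25948 - sqrt(14685)/12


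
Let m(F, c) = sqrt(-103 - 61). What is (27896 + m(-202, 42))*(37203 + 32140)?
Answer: 1934392328 + 138686*I*sqrt(41) ≈ 1.9344e+9 + 8.8802e+5*I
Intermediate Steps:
m(F, c) = 2*I*sqrt(41) (m(F, c) = sqrt(-164) = 2*I*sqrt(41))
(27896 + m(-202, 42))*(37203 + 32140) = (27896 + 2*I*sqrt(41))*(37203 + 32140) = (27896 + 2*I*sqrt(41))*69343 = 1934392328 + 138686*I*sqrt(41)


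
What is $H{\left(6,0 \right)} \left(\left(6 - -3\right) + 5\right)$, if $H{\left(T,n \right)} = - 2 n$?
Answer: $0$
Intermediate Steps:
$H{\left(6,0 \right)} \left(\left(6 - -3\right) + 5\right) = \left(-2\right) 0 \left(\left(6 - -3\right) + 5\right) = 0 \left(\left(6 + 3\right) + 5\right) = 0 \left(9 + 5\right) = 0 \cdot 14 = 0$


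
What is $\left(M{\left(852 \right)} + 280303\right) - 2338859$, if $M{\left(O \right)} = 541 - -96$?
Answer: $-2057919$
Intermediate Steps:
$M{\left(O \right)} = 637$ ($M{\left(O \right)} = 541 + 96 = 637$)
$\left(M{\left(852 \right)} + 280303\right) - 2338859 = \left(637 + 280303\right) - 2338859 = 280940 - 2338859 = -2057919$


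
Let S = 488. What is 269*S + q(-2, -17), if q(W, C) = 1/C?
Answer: 2231623/17 ≈ 1.3127e+5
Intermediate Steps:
269*S + q(-2, -17) = 269*488 + 1/(-17) = 131272 - 1/17 = 2231623/17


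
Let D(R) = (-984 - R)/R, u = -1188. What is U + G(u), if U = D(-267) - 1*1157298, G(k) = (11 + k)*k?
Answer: 21447281/89 ≈ 2.4098e+5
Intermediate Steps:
D(R) = (-984 - R)/R
G(k) = k*(11 + k)
U = -102999283/89 (U = (-984 - 1*(-267))/(-267) - 1*1157298 = -(-984 + 267)/267 - 1157298 = -1/267*(-717) - 1157298 = 239/89 - 1157298 = -102999283/89 ≈ -1.1573e+6)
U + G(u) = -102999283/89 - 1188*(11 - 1188) = -102999283/89 - 1188*(-1177) = -102999283/89 + 1398276 = 21447281/89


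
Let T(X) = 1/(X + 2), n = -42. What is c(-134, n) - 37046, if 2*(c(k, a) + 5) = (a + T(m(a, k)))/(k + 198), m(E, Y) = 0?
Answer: -9485139/256 ≈ -37051.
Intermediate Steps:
T(X) = 1/(2 + X)
c(k, a) = -5 + (½ + a)/(2*(198 + k)) (c(k, a) = -5 + ((a + 1/(2 + 0))/(k + 198))/2 = -5 + ((a + 1/2)/(198 + k))/2 = -5 + ((a + ½)/(198 + k))/2 = -5 + ((½ + a)/(198 + k))/2 = -5 + (½ + a)/(2*(198 + k)))
c(-134, n) - 37046 = (-3959 - 20*(-134) + 2*(-42))/(4*(198 - 134)) - 37046 = (¼)*(-3959 + 2680 - 84)/64 - 37046 = (¼)*(1/64)*(-1363) - 37046 = -1363/256 - 37046 = -9485139/256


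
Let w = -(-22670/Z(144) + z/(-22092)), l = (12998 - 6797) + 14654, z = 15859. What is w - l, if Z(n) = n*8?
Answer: -22093346713/1060416 ≈ -20835.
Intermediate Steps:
Z(n) = 8*n
l = 20855 (l = 6201 + 14654 = 20855)
w = 21628967/1060416 (w = -(-22670/(8*144) + 15859/(-22092)) = -(-22670/1152 + 15859*(-1/22092)) = -(-22670*1/1152 - 15859/22092) = -(-11335/576 - 15859/22092) = -1*(-21628967/1060416) = 21628967/1060416 ≈ 20.397)
w - l = 21628967/1060416 - 1*20855 = 21628967/1060416 - 20855 = -22093346713/1060416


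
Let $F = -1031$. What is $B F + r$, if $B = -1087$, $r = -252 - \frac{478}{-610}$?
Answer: $\frac{341735964}{305} \approx 1.1204 \cdot 10^{6}$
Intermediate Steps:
$r = - \frac{76621}{305}$ ($r = -252 - 478 \left(- \frac{1}{610}\right) = -252 - - \frac{239}{305} = -252 + \frac{239}{305} = - \frac{76621}{305} \approx -251.22$)
$B F + r = \left(-1087\right) \left(-1031\right) - \frac{76621}{305} = 1120697 - \frac{76621}{305} = \frac{341735964}{305}$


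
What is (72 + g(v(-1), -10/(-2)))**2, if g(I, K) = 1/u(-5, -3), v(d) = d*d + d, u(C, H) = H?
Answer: 46225/9 ≈ 5136.1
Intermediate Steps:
v(d) = d + d**2 (v(d) = d**2 + d = d + d**2)
g(I, K) = -1/3 (g(I, K) = 1/(-3) = -1/3)
(72 + g(v(-1), -10/(-2)))**2 = (72 - 1/3)**2 = (215/3)**2 = 46225/9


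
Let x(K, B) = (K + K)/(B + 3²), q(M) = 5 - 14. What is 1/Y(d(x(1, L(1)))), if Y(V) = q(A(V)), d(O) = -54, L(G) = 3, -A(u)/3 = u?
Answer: -⅑ ≈ -0.11111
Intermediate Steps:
A(u) = -3*u
q(M) = -9
x(K, B) = 2*K/(9 + B) (x(K, B) = (2*K)/(B + 9) = (2*K)/(9 + B) = 2*K/(9 + B))
Y(V) = -9
1/Y(d(x(1, L(1)))) = 1/(-9) = -⅑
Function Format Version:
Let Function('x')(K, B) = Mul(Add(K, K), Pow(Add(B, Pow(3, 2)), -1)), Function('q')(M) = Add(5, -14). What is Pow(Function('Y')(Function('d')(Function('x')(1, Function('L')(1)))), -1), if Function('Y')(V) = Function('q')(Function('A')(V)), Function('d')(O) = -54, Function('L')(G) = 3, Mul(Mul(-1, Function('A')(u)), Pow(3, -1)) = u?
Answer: Rational(-1, 9) ≈ -0.11111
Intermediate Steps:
Function('A')(u) = Mul(-3, u)
Function('q')(M) = -9
Function('x')(K, B) = Mul(2, K, Pow(Add(9, B), -1)) (Function('x')(K, B) = Mul(Mul(2, K), Pow(Add(B, 9), -1)) = Mul(Mul(2, K), Pow(Add(9, B), -1)) = Mul(2, K, Pow(Add(9, B), -1)))
Function('Y')(V) = -9
Pow(Function('Y')(Function('d')(Function('x')(1, Function('L')(1)))), -1) = Pow(-9, -1) = Rational(-1, 9)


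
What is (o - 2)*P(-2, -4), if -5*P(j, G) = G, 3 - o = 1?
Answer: 0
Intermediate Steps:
o = 2 (o = 3 - 1*1 = 3 - 1 = 2)
P(j, G) = -G/5
(o - 2)*P(-2, -4) = (2 - 2)*(-1/5*(-4)) = 0*(4/5) = 0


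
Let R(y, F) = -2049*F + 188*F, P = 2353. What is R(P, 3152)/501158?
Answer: -2932936/250579 ≈ -11.705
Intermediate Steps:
R(y, F) = -1861*F
R(P, 3152)/501158 = -1861*3152/501158 = -5865872*1/501158 = -2932936/250579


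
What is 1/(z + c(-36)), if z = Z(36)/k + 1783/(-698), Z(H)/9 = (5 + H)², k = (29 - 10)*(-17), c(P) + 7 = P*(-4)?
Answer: 225454/19751247 ≈ 0.011415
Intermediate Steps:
c(P) = -7 - 4*P (c(P) = -7 + P*(-4) = -7 - 4*P)
k = -323 (k = 19*(-17) = -323)
Z(H) = 9*(5 + H)²
z = -11135951/225454 (z = (9*(5 + 36)²)/(-323) + 1783/(-698) = (9*41²)*(-1/323) + 1783*(-1/698) = (9*1681)*(-1/323) - 1783/698 = 15129*(-1/323) - 1783/698 = -15129/323 - 1783/698 = -11135951/225454 ≈ -49.393)
1/(z + c(-36)) = 1/(-11135951/225454 + (-7 - 4*(-36))) = 1/(-11135951/225454 + (-7 + 144)) = 1/(-11135951/225454 + 137) = 1/(19751247/225454) = 225454/19751247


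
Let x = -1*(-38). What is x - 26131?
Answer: -26093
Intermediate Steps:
x = 38
x - 26131 = 38 - 26131 = -26093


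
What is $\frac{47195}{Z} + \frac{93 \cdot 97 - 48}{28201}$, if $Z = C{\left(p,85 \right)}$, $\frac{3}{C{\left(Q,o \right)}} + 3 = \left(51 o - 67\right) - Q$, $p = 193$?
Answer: $\frac{5419612932959}{84603} \approx 6.4059 \cdot 10^{7}$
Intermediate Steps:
$C{\left(Q,o \right)} = \frac{3}{-70 - Q + 51 o}$ ($C{\left(Q,o \right)} = \frac{3}{-3 - \left(67 + Q - 51 o\right)} = \frac{3}{-70 - Q + 51 o}$)
$Z = \frac{3}{4072}$ ($Z = \frac{3}{-70 - 193 + 51 \cdot 85} = \frac{3}{-70 - 193 + 4335} = \frac{3}{4072} \approx 0.00073674$)
$\frac{47195}{Z} + \frac{93 \cdot 97 - 48}{28201} = \frac{47195}{\frac{3}{4072}} + \frac{93 \cdot 97 - 48}{28201} = 47195 \cdot \frac{4072}{3} + \left(9021 - 48\right) \frac{1}{28201} = \frac{192178040}{3} + 8973 \cdot \frac{1}{28201} = \frac{192178040}{3} + \frac{8973}{28201} = \frac{5419612932959}{84603}$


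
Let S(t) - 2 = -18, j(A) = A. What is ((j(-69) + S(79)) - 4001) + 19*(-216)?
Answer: -8190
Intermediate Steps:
S(t) = -16 (S(t) = 2 - 18 = -16)
((j(-69) + S(79)) - 4001) + 19*(-216) = ((-69 - 16) - 4001) + 19*(-216) = (-85 - 4001) - 4104 = -4086 - 4104 = -8190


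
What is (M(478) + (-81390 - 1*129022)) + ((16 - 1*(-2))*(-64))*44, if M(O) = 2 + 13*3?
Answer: -261059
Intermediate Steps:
M(O) = 41 (M(O) = 2 + 39 = 41)
(M(478) + (-81390 - 1*129022)) + ((16 - 1*(-2))*(-64))*44 = (41 + (-81390 - 1*129022)) + ((16 - 1*(-2))*(-64))*44 = (41 + (-81390 - 129022)) + ((16 + 2)*(-64))*44 = (41 - 210412) + (18*(-64))*44 = -210371 - 1152*44 = -210371 - 50688 = -261059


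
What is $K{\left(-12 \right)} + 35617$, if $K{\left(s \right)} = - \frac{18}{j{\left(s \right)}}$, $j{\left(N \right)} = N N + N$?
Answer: $\frac{783571}{22} \approx 35617.0$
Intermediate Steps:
$j{\left(N \right)} = N + N^{2}$ ($j{\left(N \right)} = N^{2} + N = N + N^{2}$)
$K{\left(s \right)} = - \frac{18}{s \left(1 + s\right)}$
$K{\left(-12 \right)} + 35617 = - \frac{18}{\left(-12\right) \left(1 - 12\right)} + 35617 = \left(-18\right) \left(- \frac{1}{12}\right) \frac{1}{-11} + 35617 = \left(-18\right) \left(- \frac{1}{12}\right) \left(- \frac{1}{11}\right) + 35617 = - \frac{3}{22} + 35617 = \frac{783571}{22}$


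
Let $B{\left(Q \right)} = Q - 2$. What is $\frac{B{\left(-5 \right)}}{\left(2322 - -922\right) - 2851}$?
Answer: $- \frac{7}{393} \approx -0.017812$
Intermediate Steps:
$B{\left(Q \right)} = -2 + Q$ ($B{\left(Q \right)} = Q - 2 = -2 + Q$)
$\frac{B{\left(-5 \right)}}{\left(2322 - -922\right) - 2851} = \frac{-2 - 5}{\left(2322 - -922\right) - 2851} = \frac{1}{\left(2322 + 922\right) - 2851} \left(-7\right) = \frac{1}{3244 - 2851} \left(-7\right) = \frac{1}{393} \left(-7\right) = - \frac{7}{393}$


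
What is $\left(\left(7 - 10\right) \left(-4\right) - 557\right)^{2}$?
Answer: $297025$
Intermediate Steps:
$\left(\left(7 - 10\right) \left(-4\right) - 557\right)^{2} = \left(\left(-3\right) \left(-4\right) - 557\right)^{2} = \left(12 - 557\right)^{2} = \left(-545\right)^{2} = 297025$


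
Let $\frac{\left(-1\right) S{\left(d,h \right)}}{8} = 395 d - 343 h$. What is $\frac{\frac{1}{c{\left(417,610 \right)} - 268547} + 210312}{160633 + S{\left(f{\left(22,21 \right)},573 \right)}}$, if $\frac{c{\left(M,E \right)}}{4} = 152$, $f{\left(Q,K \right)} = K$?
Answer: $\frac{2965830893}{23502269385} \approx 0.12619$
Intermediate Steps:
$S{\left(d,h \right)} = - 3160 d + 2744 h$ ($S{\left(d,h \right)} = - 8 \left(395 d - 343 h\right) = - 8 \left(- 343 h + 395 d\right) = - 3160 d + 2744 h$)
$c{\left(M,E \right)} = 608$ ($c{\left(M,E \right)} = 4 \cdot 152 = 608$)
$\frac{\frac{1}{c{\left(417,610 \right)} - 268547} + 210312}{160633 + S{\left(f{\left(22,21 \right)},573 \right)}} = \frac{\frac{1}{608 - 268547} + 210312}{160633 + \left(\left(-3160\right) 21 + 2744 \cdot 573\right)} = \frac{\frac{1}{-267939} + 210312}{160633 + \left(-66360 + 1572312\right)} = \frac{- \frac{1}{267939} + 210312}{160633 + 1505952} = \frac{56350786967}{267939 \cdot 1666585} = \frac{56350786967}{267939} \cdot \frac{1}{1666585} = \frac{2965830893}{23502269385}$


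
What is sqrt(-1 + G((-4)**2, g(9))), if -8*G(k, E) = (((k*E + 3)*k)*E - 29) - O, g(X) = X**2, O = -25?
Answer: I*sqrt(841754)/2 ≈ 458.74*I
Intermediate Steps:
G(k, E) = 1/2 - E*k*(3 + E*k)/8 (G(k, E) = -((((k*E + 3)*k)*E - 29) - 1*(-25))/8 = -((((E*k + 3)*k)*E - 29) + 25)/8 = -((((3 + E*k)*k)*E - 29) + 25)/8 = -(((k*(3 + E*k))*E - 29) + 25)/8 = -((E*k*(3 + E*k) - 29) + 25)/8 = -((-29 + E*k*(3 + E*k)) + 25)/8 = -(-4 + E*k*(3 + E*k))/8 = 1/2 - E*k*(3 + E*k)/8)
sqrt(-1 + G((-4)**2, g(9))) = sqrt(-1 + (1/2 - 3/8*9**2*(-4)**2 - (9**2)**2*((-4)**2)**2/8)) = sqrt(-1 + (1/2 - 3/8*81*16 - 1/8*81**2*16**2)) = sqrt(-1 + (1/2 - 486 - 1/8*6561*256)) = sqrt(-1 + (1/2 - 486 - 209952)) = sqrt(-1 - 420875/2) = sqrt(-420877/2) = I*sqrt(841754)/2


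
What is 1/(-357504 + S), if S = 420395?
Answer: 1/62891 ≈ 1.5901e-5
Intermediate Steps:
1/(-357504 + S) = 1/(-357504 + 420395) = 1/62891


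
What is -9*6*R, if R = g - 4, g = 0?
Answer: 216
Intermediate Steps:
R = -4 (R = 0 - 4 = -4)
-9*6*R = -9*6*(-4) = -54*(-4) = -1*(-216) = 216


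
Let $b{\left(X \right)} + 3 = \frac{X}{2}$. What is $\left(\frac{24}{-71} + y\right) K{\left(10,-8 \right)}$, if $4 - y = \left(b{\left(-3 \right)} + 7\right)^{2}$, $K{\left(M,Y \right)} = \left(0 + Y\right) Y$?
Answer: $- \frac{11760}{71} \approx -165.63$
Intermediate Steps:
$b{\left(X \right)} = -3 + \frac{X}{2}$
$K{\left(M,Y \right)} = Y^{2}$ ($K{\left(M,Y \right)} = Y Y = Y^{2}$)
$y = - \frac{9}{4}$ ($y = 4 - \left(\left(-3 + \frac{1}{2} \left(-3\right)\right) + 7\right)^{2} = 4 - \left(\left(-3 - \frac{3}{2}\right) + 7\right)^{2} = 4 - \left(- \frac{9}{2} + 7\right)^{2} = 4 - \left(\frac{5}{2}\right)^{2} = 4 - \frac{25}{4} = - \frac{9}{4} \approx -2.25$)
$\left(\frac{24}{-71} + y\right) K{\left(10,-8 \right)} = \left(\frac{24}{-71} - \frac{9}{4}\right) \left(-8\right)^{2} = \left(24 \left(- \frac{1}{71}\right) - \frac{9}{4}\right) 64 = \left(- \frac{24}{71} - \frac{9}{4}\right) 64 = \left(- \frac{735}{284}\right) 64 = - \frac{11760}{71}$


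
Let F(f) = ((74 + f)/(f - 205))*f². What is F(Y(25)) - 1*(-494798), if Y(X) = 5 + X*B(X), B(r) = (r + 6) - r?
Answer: 769527/2 ≈ 3.8476e+5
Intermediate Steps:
B(r) = 6 (B(r) = (6 + r) - r = 6)
Y(X) = 5 + 6*X (Y(X) = 5 + X*6 = 5 + 6*X)
F(f) = f²*(74 + f)/(-205 + f) (F(f) = ((74 + f)/(-205 + f))*f² = f²*(74 + f)/(-205 + f))
F(Y(25)) - 1*(-494798) = (5 + 6*25)²*(74 + (5 + 6*25))/(-205 + (5 + 6*25)) - 1*(-494798) = (5 + 150)²*(74 + (5 + 150))/(-205 + (5 + 150)) + 494798 = 155²*(74 + 155)/(-205 + 155) + 494798 = 24025*229/(-50) + 494798 = 24025*(-1/50)*229 + 494798 = -220069/2 + 494798 = 769527/2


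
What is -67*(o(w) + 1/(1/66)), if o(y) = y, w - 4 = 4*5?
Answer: -6030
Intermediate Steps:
w = 24 (w = 4 + 4*5 = 4 + 20 = 24)
-67*(o(w) + 1/(1/66)) = -67*(24 + 1/(1/66)) = -67*(24 + 66) = -67*90 = -6030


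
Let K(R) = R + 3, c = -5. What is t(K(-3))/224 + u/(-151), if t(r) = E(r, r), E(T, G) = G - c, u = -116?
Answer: 26739/33824 ≈ 0.79053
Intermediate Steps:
K(R) = 3 + R
E(T, G) = 5 + G (E(T, G) = G - 1*(-5) = G + 5 = 5 + G)
t(r) = 5 + r
t(K(-3))/224 + u/(-151) = (5 + (3 - 3))/224 - 116/(-151) = (5 + 0)*(1/224) - 116*(-1/151) = 5*(1/224) + 116/151 = 5/224 + 116/151 = 26739/33824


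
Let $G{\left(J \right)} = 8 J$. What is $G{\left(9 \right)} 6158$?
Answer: $443376$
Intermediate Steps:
$G{\left(9 \right)} 6158 = 8 \cdot 9 \cdot 6158 = 72 \cdot 6158 = 443376$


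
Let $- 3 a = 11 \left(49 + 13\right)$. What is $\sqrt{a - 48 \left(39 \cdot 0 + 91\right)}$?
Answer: $\frac{i \sqrt{41358}}{3} \approx 67.789 i$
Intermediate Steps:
$a = - \frac{682}{3}$ ($a = - \frac{11 \left(49 + 13\right)}{3} = - \frac{11 \cdot 62}{3} = \left(- \frac{1}{3}\right) 682 = - \frac{682}{3} \approx -227.33$)
$\sqrt{a - 48 \left(39 \cdot 0 + 91\right)} = \sqrt{- \frac{682}{3} - 48 \left(39 \cdot 0 + 91\right)} = \sqrt{- \frac{682}{3} - 48 \left(0 + 91\right)} = \sqrt{- \frac{682}{3} - 4368} = \sqrt{- \frac{13786}{3}} = \frac{i \sqrt{41358}}{3}$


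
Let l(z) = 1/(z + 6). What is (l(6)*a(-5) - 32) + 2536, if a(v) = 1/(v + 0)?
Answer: 150239/60 ≈ 2504.0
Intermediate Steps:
l(z) = 1/(6 + z)
a(v) = 1/v
(l(6)*a(-5) - 32) + 2536 = (1/((6 + 6)*(-5)) - 32) + 2536 = (-1/5/12 - 32) + 2536 = ((1/12)*(-1/5) - 32) + 2536 = (-1/60 - 32) + 2536 = -1921/60 + 2536 = 150239/60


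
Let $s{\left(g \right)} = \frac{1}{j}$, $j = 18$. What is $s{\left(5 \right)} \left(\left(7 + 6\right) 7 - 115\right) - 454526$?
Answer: $- \frac{1363582}{3} \approx -4.5453 \cdot 10^{5}$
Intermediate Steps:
$s{\left(g \right)} = \frac{1}{18}$
$s{\left(5 \right)} \left(\left(7 + 6\right) 7 - 115\right) - 454526 = \frac{\left(7 + 6\right) 7 - 115}{18} - 454526 = \frac{13 \cdot 7 - 115}{18} - 454526 = \frac{91 - 115}{18} - 454526 = \frac{1}{18} \left(-24\right) - 454526 = - \frac{4}{3} - 454526 = - \frac{1363582}{3}$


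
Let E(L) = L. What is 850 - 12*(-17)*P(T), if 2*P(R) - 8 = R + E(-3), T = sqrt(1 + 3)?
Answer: 1564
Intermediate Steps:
T = 2 (T = sqrt(4) = 2)
P(R) = 5/2 + R/2 (P(R) = 4 + (R - 3)/2 = 4 + (-3 + R)/2 = 4 + (-3/2 + R/2) = 5/2 + R/2)
850 - 12*(-17)*P(T) = 850 - 12*(-17)*(5/2 + (1/2)*2) = 850 - (-204)*(5/2 + 1) = 850 - (-204)*7/2 = 850 - 1*(-714) = 850 + 714 = 1564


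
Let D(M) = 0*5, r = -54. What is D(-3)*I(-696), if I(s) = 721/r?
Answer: 0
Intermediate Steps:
D(M) = 0
I(s) = -721/54 (I(s) = 721/(-54) = 721*(-1/54) = -721/54)
D(-3)*I(-696) = 0*(-721/54) = 0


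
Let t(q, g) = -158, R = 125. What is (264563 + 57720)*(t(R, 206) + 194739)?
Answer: 62710148423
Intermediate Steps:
(264563 + 57720)*(t(R, 206) + 194739) = (264563 + 57720)*(-158 + 194739) = 322283*194581 = 62710148423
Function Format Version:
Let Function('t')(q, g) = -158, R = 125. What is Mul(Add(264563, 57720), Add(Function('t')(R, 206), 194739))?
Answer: 62710148423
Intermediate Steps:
Mul(Add(264563, 57720), Add(Function('t')(R, 206), 194739)) = Mul(Add(264563, 57720), Add(-158, 194739)) = Mul(322283, 194581) = 62710148423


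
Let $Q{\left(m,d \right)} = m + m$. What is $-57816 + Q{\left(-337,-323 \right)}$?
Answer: $-58490$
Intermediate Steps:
$Q{\left(m,d \right)} = 2 m$
$-57816 + Q{\left(-337,-323 \right)} = -57816 + 2 \left(-337\right) = -57816 - 674 = -58490$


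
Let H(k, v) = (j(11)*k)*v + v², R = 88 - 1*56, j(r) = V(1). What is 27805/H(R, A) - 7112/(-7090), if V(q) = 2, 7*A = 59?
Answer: 4936238153/106041585 ≈ 46.550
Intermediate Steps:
A = 59/7 (A = (⅐)*59 = 59/7 ≈ 8.4286)
j(r) = 2
R = 32 (R = 88 - 56 = 32)
H(k, v) = v² + 2*k*v (H(k, v) = (2*k)*v + v² = 2*k*v + v² = v² + 2*k*v)
27805/H(R, A) - 7112/(-7090) = 27805/((59*(59/7 + 2*32)/7)) - 7112/(-7090) = 27805/((59*(59/7 + 64)/7)) - 7112*(-1/7090) = 27805/(((59/7)*(507/7))) + 3556/3545 = 27805/(29913/49) + 3556/3545 = 27805*(49/29913) + 3556/3545 = 1362445/29913 + 3556/3545 = 4936238153/106041585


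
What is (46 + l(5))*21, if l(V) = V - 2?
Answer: 1029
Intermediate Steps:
l(V) = -2 + V
(46 + l(5))*21 = (46 + (-2 + 5))*21 = (46 + 3)*21 = 49*21 = 1029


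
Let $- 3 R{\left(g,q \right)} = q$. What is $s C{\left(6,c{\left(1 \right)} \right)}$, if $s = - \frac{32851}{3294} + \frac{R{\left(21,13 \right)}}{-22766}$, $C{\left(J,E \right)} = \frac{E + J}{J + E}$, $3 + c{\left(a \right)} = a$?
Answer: $- \frac{186967898}{18747801} \approx -9.9728$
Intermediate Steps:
$c{\left(a \right)} = -3 + a$
$R{\left(g,q \right)} = - \frac{q}{3}$
$C{\left(J,E \right)} = 1$ ($C{\left(J,E \right)} = \frac{E + J}{E + J} = 1$)
$s = - \frac{186967898}{18747801}$ ($s = - \frac{32851}{3294} + \frac{\left(- \frac{1}{3}\right) 13}{-22766} = \left(-32851\right) \frac{1}{3294} - - \frac{13}{68298} = - \frac{32851}{3294} + \frac{13}{68298} = - \frac{186967898}{18747801} \approx -9.9728$)
$s C{\left(6,c{\left(1 \right)} \right)} = \left(- \frac{186967898}{18747801}\right) 1 = - \frac{186967898}{18747801}$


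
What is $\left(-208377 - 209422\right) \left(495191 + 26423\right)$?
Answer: $-217929807586$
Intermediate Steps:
$\left(-208377 - 209422\right) \left(495191 + 26423\right) = \left(-417799\right) 521614 = -217929807586$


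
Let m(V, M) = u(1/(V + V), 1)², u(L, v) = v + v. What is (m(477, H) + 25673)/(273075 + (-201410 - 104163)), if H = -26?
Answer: -25677/32498 ≈ -0.79011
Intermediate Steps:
u(L, v) = 2*v
m(V, M) = 4 (m(V, M) = (2*1)² = 2² = 4)
(m(477, H) + 25673)/(273075 + (-201410 - 104163)) = (4 + 25673)/(273075 + (-201410 - 104163)) = 25677/(273075 - 305573) = 25677/(-32498) = 25677*(-1/32498) = -25677/32498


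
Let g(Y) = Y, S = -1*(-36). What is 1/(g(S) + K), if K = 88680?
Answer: 1/88716 ≈ 1.1272e-5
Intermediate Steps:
S = 36
1/(g(S) + K) = 1/(36 + 88680) = 1/88716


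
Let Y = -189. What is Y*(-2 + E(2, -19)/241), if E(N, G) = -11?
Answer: 93177/241 ≈ 386.63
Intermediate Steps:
Y*(-2 + E(2, -19)/241) = -189*(-2 - 11/241) = -189*(-493/241) = 93177/241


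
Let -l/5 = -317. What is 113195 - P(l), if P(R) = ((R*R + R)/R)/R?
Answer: 179412489/1585 ≈ 1.1319e+5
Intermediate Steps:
l = 1585 (l = -5*(-317) = 1585)
P(R) = (R + R**2)/R**2 (P(R) = ((R**2 + R)/R)/R = ((R + R**2)/R)/R = (R + R**2)/R**2)
113195 - P(l) = 113195 - (1 + 1585)/1585 = 113195 - 1586/1585 = 179412489/1585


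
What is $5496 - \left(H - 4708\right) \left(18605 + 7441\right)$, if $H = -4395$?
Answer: $237102234$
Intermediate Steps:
$5496 - \left(H - 4708\right) \left(18605 + 7441\right) = 5496 - \left(-4395 - 4708\right) \left(18605 + 7441\right) = 5496 - \left(-9103\right) 26046 = 5496 - -237096738 = 5496 + 237096738 = 237102234$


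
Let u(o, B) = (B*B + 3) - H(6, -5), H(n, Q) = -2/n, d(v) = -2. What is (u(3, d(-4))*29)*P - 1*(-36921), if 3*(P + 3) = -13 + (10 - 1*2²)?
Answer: 322081/9 ≈ 35787.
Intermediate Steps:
P = -16/3 (P = -3 + (-13 + (10 - 1*2²))/3 = -3 + (-13 + (10 - 1*4))/3 = -3 + (-13 + (10 - 4))/3 = -3 + (-13 + 6)/3 = -3 + (⅓)*(-7) = -3 - 7/3 = -16/3 ≈ -5.3333)
u(o, B) = 10/3 + B² (u(o, B) = (B*B + 3) - (-2)/6 = (B² + 3) - (-2)/6 = (3 + B²) - 1*(-⅓) = (3 + B²) + ⅓ = 10/3 + B²)
(u(3, d(-4))*29)*P - 1*(-36921) = ((10/3 + (-2)²)*29)*(-16/3) - 1*(-36921) = ((10/3 + 4)*29)*(-16/3) + 36921 = ((22/3)*29)*(-16/3) + 36921 = (638/3)*(-16/3) + 36921 = -10208/9 + 36921 = 322081/9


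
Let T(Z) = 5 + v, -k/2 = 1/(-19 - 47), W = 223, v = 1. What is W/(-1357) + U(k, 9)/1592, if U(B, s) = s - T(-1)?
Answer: -350945/2160344 ≈ -0.16245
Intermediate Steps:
k = 1/33 (k = -2/(-19 - 47) = -2/(-66) = -2*(-1/66) = 1/33 ≈ 0.030303)
T(Z) = 6 (T(Z) = 5 + 1 = 6)
U(B, s) = -6 + s (U(B, s) = s - 1*6 = s - 6 = -6 + s)
W/(-1357) + U(k, 9)/1592 = 223/(-1357) + (-6 + 9)/1592 = 223*(-1/1357) + 3*(1/1592) = -223/1357 + 3/1592 = -350945/2160344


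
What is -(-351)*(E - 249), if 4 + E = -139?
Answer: -137592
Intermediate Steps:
E = -143 (E = -4 - 139 = -143)
-(-351)*(E - 249) = -(-351)*(-143 - 249) = -(-351)*(-392) = -1*137592 = -137592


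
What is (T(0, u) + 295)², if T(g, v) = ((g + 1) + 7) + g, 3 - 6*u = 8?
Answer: 91809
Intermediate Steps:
u = -⅚ (u = ½ - ⅙*8 = ½ - 4/3 = -⅚ ≈ -0.83333)
T(g, v) = 8 + 2*g (T(g, v) = ((1 + g) + 7) + g = (8 + g) + g = 8 + 2*g)
(T(0, u) + 295)² = ((8 + 2*0) + 295)² = ((8 + 0) + 295)² = (8 + 295)² = 303² = 91809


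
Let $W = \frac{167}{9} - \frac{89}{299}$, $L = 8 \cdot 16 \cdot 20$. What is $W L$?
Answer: $\frac{125777920}{2691} \approx 46740.0$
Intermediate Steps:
$L = 2560$ ($L = 128 \cdot 20 = 2560$)
$W = \frac{49132}{2691}$ ($W = 167 \cdot \frac{1}{9} - \frac{89}{299} = \frac{167}{9} - \frac{89}{299} = \frac{49132}{2691} \approx 18.258$)
$W L = \frac{49132}{2691} \cdot 2560 = \frac{125777920}{2691}$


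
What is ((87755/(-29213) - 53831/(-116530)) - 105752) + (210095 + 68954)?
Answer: 589927415139183/3404190890 ≈ 1.7329e+5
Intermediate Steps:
((87755/(-29213) - 53831/(-116530)) - 105752) + (210095 + 68954) = ((87755*(-1/29213) - 53831*(-1/116530)) - 105752) + 279049 = ((-87755/29213 + 53831/116530) - 105752) + 279049 = (-8653525147/3404190890 - 105752) + 279049 = -360008648524427/3404190890 + 279049 = 589927415139183/3404190890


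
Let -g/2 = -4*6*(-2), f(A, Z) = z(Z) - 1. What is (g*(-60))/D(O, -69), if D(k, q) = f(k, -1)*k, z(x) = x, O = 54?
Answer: -160/3 ≈ -53.333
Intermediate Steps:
f(A, Z) = -1 + Z (f(A, Z) = Z - 1 = -1 + Z)
D(k, q) = -2*k (D(k, q) = (-1 - 1)*k = -2*k)
g = -96 (g = -2*(-4*6)*(-2) = -(-48)*(-2) = -2*48 = -96)
(g*(-60))/D(O, -69) = (-96*(-60))/((-2*54)) = 5760/(-108) = 5760*(-1/108) = -160/3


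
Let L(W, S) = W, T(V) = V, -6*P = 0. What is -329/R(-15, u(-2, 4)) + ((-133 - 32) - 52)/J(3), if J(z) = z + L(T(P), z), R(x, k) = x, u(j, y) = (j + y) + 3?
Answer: -252/5 ≈ -50.400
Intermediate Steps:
P = 0 (P = -1/6*0 = 0)
u(j, y) = 3 + j + y
J(z) = z (J(z) = z + 0 = z)
-329/R(-15, u(-2, 4)) + ((-133 - 32) - 52)/J(3) = -329/(-15) + ((-133 - 32) - 52)/3 = -329*(-1/15) + (-165 - 52)*(1/3) = 329/15 - 217*1/3 = 329/15 - 217/3 = -252/5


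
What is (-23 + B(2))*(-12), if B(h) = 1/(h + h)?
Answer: 273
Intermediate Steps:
B(h) = 1/(2*h)
(-23 + B(2))*(-12) = (-23 + (½)/2)*(-12) = (-23 + (½)*(½))*(-12) = (-23 + ¼)*(-12) = -91/4*(-12) = 273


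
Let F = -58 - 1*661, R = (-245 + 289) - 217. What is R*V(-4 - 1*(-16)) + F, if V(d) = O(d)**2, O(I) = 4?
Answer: -3487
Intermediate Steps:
V(d) = 16 (V(d) = 4**2 = 16)
R = -173 (R = 44 - 217 = -173)
F = -719 (F = -58 - 661 = -719)
R*V(-4 - 1*(-16)) + F = -173*16 - 719 = -2768 - 719 = -3487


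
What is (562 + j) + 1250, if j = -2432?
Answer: -620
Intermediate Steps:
(562 + j) + 1250 = (562 - 2432) + 1250 = -1870 + 1250 = -620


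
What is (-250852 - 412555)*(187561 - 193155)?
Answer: 3711098758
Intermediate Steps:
(-250852 - 412555)*(187561 - 193155) = -663407*(-5594) = 3711098758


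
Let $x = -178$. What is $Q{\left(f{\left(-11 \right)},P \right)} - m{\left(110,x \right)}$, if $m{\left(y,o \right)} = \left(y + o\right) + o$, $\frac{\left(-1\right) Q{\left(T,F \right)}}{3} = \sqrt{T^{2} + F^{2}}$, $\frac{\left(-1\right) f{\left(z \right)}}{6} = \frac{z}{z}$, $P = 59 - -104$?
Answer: $246 - 3 \sqrt{26605} \approx -243.33$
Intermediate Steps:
$P = 163$ ($P = 59 + 104 = 163$)
$f{\left(z \right)} = -6$ ($f{\left(z \right)} = - 6 \frac{z}{z} = \left(-6\right) 1 = -6$)
$Q{\left(T,F \right)} = - 3 \sqrt{F^{2} + T^{2}}$ ($Q{\left(T,F \right)} = - 3 \sqrt{T^{2} + F^{2}} = - 3 \sqrt{F^{2} + T^{2}}$)
$m{\left(y,o \right)} = y + 2 o$ ($m{\left(y,o \right)} = \left(o + y\right) + o = y + 2 o$)
$Q{\left(f{\left(-11 \right)},P \right)} - m{\left(110,x \right)} = - 3 \sqrt{163^{2} + \left(-6\right)^{2}} - \left(110 + 2 \left(-178\right)\right) = - 3 \sqrt{26569 + 36} - \left(110 - 356\right) = - 3 \sqrt{26605} - -246 = - 3 \sqrt{26605} + 246 = 246 - 3 \sqrt{26605}$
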